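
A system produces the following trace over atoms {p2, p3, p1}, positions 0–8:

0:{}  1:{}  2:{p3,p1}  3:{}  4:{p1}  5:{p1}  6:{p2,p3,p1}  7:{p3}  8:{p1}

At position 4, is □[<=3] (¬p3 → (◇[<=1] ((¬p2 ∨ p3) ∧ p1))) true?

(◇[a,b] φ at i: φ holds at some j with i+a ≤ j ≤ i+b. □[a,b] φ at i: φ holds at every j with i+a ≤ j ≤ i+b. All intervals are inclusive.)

True

Check (¬p3 → (◇[<=1] ((¬p2 ∨ p3) ∧ p1))) at every j in [4,7]:
  j=4: antecedent true; consequent holds (witness at 4) → ✓
  j=5: antecedent true; consequent holds (witness at 5) → ✓
  j=6: antecedent false → ✓
  j=7: antecedent false → ✓
All positions satisfy it → formula holds.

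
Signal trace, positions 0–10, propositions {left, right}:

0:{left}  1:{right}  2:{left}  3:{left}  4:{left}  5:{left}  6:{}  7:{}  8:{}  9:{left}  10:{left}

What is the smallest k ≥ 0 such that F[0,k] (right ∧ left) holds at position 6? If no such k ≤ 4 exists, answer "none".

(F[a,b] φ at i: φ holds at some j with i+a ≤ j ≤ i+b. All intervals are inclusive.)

Scan j = 6,7,… for (right ∧ left):
  j=6: fails
  j=7: fails
  j=8: fails
  j=9: fails
  j=10: fails
No j in [6,10] satisfies it → none.

none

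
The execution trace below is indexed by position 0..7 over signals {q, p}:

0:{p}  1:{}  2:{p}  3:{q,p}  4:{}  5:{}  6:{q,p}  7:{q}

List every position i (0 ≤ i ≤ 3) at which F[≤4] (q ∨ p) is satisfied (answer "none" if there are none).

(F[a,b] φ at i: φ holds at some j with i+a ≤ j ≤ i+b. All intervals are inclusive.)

0, 1, 2, 3

Evaluate at each i in [0,3]:
  i=0: ✓ (witness j=0)
  i=1: ✓ (witness j=2)
  i=2: ✓ (witness j=2)
  i=3: ✓ (witness j=3)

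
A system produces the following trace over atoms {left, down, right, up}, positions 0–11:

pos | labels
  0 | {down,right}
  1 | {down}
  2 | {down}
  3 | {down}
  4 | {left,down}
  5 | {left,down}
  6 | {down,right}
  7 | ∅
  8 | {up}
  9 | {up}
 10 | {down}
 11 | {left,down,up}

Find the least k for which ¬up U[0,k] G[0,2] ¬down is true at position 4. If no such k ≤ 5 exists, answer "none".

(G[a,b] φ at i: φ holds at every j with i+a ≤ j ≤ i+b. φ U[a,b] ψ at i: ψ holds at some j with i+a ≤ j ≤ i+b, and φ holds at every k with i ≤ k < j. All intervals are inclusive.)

3

Need earliest j ≥ 4 with G[0,2] ¬down, and ¬up at every k in [4,j-1].
  j=4: rhs fails.
  j=5: rhs fails.
  j=6: rhs fails.
  j=7: rhs holds; lhs holds on [4,6]. k = 3.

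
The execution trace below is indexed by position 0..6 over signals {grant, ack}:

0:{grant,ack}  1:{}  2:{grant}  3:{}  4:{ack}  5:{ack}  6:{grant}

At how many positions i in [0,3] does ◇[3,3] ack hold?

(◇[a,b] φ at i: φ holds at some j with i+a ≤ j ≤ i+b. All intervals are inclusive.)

Evaluate at each i in [0,3]:
  i=0: ✗ (none in [3,3])
  i=1: ✓ (witness j=4)
  i=2: ✓ (witness j=5)
  i=3: ✗ (none in [6,6])
Positions where it holds: {1, 2} → 2.

2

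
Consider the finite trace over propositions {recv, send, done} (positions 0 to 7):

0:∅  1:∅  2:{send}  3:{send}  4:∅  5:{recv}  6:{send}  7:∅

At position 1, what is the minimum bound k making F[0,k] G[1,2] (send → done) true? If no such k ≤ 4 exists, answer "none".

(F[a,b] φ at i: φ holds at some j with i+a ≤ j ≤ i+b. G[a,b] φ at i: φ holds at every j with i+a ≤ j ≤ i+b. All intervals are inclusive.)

2

Scan j = 1,2,… for G[1,2] (send → done):
  j=1: fails
  j=2: fails
  j=3: holds
First hit at j=3, so smallest k = 3-1 = 2.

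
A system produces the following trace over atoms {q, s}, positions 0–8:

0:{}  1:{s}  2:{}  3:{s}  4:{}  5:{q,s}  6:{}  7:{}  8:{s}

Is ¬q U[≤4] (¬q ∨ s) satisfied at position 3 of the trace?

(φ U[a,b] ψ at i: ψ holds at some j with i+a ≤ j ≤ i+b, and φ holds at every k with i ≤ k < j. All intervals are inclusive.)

Need some j in [3,7] with (¬q ∨ s), and ¬q at every k in [3,j-1].
  j=3: (¬q ∨ s) holds; no prefix to check → satisfied.

Yes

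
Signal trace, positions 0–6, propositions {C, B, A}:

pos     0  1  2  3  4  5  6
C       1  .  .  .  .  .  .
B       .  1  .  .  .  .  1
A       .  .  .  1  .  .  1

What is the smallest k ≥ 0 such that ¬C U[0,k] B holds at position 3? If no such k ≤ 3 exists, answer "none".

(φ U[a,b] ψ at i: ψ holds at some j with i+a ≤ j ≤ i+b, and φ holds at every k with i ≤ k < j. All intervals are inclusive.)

Need earliest j ≥ 3 with B, and ¬C at every k in [3,j-1].
  j=3: rhs fails.
  j=4: rhs fails.
  j=5: rhs fails.
  j=6: rhs holds; lhs holds on [3,5]. k = 3.

3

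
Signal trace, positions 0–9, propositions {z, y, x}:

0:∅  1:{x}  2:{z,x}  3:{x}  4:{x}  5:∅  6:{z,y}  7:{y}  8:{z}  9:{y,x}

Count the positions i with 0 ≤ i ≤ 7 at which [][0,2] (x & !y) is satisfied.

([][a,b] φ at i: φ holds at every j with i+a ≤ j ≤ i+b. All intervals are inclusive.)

Evaluate at each i in [0,7]:
  i=0: ✗ (fails at j=0)
  i=1: ✓ (all of [1,3])
  i=2: ✓ (all of [2,4])
  i=3: ✗ (fails at j=5)
  i=4: ✗ (fails at j=5)
  i=5: ✗ (fails at j=5)
  i=6: ✗ (fails at j=6)
  i=7: ✗ (fails at j=7)
Positions where it holds: {1, 2} → 2.

2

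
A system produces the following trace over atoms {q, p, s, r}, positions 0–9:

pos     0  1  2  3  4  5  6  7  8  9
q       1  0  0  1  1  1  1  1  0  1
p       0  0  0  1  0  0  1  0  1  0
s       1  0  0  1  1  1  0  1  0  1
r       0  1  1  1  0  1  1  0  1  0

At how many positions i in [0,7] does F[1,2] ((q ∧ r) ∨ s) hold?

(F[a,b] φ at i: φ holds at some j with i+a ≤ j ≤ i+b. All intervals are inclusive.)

7

Evaluate at each i in [0,7]:
  i=0: ✗ (none in [1,2])
  i=1: ✓ (witness j=3)
  i=2: ✓ (witness j=3)
  i=3: ✓ (witness j=4)
  i=4: ✓ (witness j=5)
  i=5: ✓ (witness j=6)
  i=6: ✓ (witness j=7)
  i=7: ✓ (witness j=9)
Positions where it holds: {1, 2, 3, 4, 5, 6, 7} → 7.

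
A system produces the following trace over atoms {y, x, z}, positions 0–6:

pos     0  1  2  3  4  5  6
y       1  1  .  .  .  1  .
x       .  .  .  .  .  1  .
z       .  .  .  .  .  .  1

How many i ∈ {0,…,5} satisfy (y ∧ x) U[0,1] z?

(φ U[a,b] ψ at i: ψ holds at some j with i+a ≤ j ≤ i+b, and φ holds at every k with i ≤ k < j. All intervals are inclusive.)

Evaluate at each i in [0,5]:
  i=0: ✗ (no rhs in [0,1])
  i=1: ✗ (no rhs in [1,2])
  i=2: ✗ (no rhs in [2,3])
  i=3: ✗ (no rhs in [3,4])
  i=4: ✗ (no rhs in [4,5])
  i=5: ✓ (rhs at j=6; lhs holds on [5,5])
Positions where it holds: {5} → 1.

1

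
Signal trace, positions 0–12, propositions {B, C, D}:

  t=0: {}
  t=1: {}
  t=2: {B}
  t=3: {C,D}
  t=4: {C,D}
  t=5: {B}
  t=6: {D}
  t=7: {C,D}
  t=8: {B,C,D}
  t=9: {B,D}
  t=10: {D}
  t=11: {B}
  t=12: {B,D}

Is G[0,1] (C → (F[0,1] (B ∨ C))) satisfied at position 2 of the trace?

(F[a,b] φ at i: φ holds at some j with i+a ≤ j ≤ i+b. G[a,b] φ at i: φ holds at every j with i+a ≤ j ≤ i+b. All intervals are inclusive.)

Check (C → (F[0,1] (B ∨ C))) at every j in [2,3]:
  j=2: antecedent false → ✓
  j=3: antecedent true; consequent holds (witness at 3) → ✓
All positions satisfy it → formula holds.

True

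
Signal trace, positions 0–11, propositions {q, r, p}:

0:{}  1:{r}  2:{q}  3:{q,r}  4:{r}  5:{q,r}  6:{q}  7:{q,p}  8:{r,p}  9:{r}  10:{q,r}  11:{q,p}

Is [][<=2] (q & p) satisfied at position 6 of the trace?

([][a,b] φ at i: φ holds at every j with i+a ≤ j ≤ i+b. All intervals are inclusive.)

No

Check (q & p) at every j in [6,8]:
  j=6: false
  j=7: true
  j=8: false
Fails at j=6 → formula fails.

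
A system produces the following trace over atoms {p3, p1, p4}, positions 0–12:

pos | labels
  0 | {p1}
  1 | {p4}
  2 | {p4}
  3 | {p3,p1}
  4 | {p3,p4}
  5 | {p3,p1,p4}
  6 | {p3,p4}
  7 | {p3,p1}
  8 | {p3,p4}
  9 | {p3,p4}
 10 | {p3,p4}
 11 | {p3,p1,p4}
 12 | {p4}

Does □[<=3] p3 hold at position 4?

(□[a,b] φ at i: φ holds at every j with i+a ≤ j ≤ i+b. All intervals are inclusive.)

Yes

Check p3 at every j in [4,7]:
  j=4: true
  j=5: true
  j=6: true
  j=7: true
All positions satisfy it → formula holds.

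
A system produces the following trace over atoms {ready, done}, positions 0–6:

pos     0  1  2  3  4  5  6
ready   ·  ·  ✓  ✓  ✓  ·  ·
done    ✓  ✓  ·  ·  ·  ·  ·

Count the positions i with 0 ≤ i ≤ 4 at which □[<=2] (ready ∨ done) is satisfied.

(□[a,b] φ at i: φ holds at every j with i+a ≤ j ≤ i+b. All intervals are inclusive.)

Evaluate at each i in [0,4]:
  i=0: ✓ (all of [0,2])
  i=1: ✓ (all of [1,3])
  i=2: ✓ (all of [2,4])
  i=3: ✗ (fails at j=5)
  i=4: ✗ (fails at j=5)
Positions where it holds: {0, 1, 2} → 3.

3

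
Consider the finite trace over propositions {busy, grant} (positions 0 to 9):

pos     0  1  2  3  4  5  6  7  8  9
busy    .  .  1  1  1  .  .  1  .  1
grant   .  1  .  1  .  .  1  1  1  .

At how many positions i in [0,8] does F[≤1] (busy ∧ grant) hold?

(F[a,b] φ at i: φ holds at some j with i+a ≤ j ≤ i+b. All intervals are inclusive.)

4

Evaluate at each i in [0,8]:
  i=0: ✗ (none in [0,1])
  i=1: ✗ (none in [1,2])
  i=2: ✓ (witness j=3)
  i=3: ✓ (witness j=3)
  i=4: ✗ (none in [4,5])
  i=5: ✗ (none in [5,6])
  i=6: ✓ (witness j=7)
  i=7: ✓ (witness j=7)
  i=8: ✗ (none in [8,9])
Positions where it holds: {2, 3, 6, 7} → 4.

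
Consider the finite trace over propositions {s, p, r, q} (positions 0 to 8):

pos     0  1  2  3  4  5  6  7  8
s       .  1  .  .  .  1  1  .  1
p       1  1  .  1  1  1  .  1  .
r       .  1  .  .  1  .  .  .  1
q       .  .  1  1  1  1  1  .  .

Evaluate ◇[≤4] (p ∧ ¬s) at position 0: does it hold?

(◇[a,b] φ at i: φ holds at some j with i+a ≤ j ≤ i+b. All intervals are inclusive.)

Yes

Check (p ∧ ¬s) at each j in [0,4]:
  j=0: true
  j=1: false
  j=2: false
  j=3: true
  j=4: true
Found at j=0 → formula holds.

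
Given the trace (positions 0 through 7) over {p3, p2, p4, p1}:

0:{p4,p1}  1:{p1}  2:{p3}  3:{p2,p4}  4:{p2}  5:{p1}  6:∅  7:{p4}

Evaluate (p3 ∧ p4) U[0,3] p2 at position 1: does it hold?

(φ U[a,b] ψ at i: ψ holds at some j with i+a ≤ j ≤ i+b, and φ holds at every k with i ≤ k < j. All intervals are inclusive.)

False

Need some j in [1,4] with p2, and (p3 ∧ p4) at every k in [1,j-1].
  j=1: p2 false.
  j=2: p2 false.
  j=3: p2 holds, but (p3 ∧ p4) fails at k=1 → not this j.
  j=4: p2 holds, but (p3 ∧ p4) fails at k=1 → not this j.
No j in the window works → until fails.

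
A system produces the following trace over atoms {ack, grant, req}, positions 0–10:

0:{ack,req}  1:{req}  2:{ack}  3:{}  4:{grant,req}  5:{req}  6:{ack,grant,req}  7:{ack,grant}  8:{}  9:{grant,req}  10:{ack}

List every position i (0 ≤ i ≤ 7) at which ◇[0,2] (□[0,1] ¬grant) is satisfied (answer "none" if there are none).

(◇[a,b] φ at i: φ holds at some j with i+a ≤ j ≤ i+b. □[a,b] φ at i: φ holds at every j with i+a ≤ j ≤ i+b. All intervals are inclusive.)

0, 1, 2

Evaluate at each i in [0,7]:
  i=0: ✓ (witness j=0)
  i=1: ✓ (witness j=1)
  i=2: ✓ (witness j=2)
  i=3: ✗ (none in [3,5])
  i=4: ✗ (none in [4,6])
  i=5: ✗ (none in [5,7])
  i=6: ✗ (none in [6,8])
  i=7: ✗ (none in [7,9])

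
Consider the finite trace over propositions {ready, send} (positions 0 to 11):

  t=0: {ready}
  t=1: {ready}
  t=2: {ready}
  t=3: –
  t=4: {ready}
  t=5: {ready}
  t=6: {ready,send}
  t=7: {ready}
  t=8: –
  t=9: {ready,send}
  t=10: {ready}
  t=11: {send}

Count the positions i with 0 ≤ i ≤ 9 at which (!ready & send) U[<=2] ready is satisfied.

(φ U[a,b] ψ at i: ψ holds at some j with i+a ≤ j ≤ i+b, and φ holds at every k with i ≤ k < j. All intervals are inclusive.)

Evaluate at each i in [0,9]:
  i=0: ✓ (rhs at j=0)
  i=1: ✓ (rhs at j=1)
  i=2: ✓ (rhs at j=2)
  i=3: ✗ (lhs fails at k=3 before rhs at j=4)
  i=4: ✓ (rhs at j=4)
  i=5: ✓ (rhs at j=5)
  i=6: ✓ (rhs at j=6)
  i=7: ✓ (rhs at j=7)
  i=8: ✗ (lhs fails at k=8 before rhs at j=9)
  i=9: ✓ (rhs at j=9)
Positions where it holds: {0, 1, 2, 4, 5, 6, 7, 9} → 8.

8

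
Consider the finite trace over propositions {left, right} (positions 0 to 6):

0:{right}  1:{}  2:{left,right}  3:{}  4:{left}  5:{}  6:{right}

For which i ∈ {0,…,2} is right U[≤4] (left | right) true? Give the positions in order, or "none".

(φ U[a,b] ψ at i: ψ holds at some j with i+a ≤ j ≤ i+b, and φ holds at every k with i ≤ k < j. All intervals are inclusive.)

0, 2

Evaluate at each i in [0,2]:
  i=0: ✓ (rhs at j=0)
  i=1: ✗ (lhs fails at k=1 before rhs at j=2)
  i=2: ✓ (rhs at j=2)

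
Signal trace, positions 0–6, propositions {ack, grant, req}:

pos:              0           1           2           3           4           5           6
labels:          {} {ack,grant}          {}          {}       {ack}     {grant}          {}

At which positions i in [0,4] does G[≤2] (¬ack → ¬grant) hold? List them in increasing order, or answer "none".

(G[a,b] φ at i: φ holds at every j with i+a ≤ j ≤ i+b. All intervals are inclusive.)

0, 1, 2

Evaluate at each i in [0,4]:
  i=0: ✓ (all of [0,2])
  i=1: ✓ (all of [1,3])
  i=2: ✓ (all of [2,4])
  i=3: ✗ (fails at j=5)
  i=4: ✗ (fails at j=5)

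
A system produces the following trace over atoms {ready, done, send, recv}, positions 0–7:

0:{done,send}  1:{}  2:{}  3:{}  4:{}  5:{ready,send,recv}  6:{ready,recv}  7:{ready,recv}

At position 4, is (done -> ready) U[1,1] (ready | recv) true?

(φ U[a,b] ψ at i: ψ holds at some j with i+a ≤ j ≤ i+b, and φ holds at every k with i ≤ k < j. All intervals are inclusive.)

Need some j in [5,5] with (ready | recv), and (done -> ready) at every k in [4,j-1].
  j=5: (ready | recv) holds; (done -> ready) holds at every k in [4,4] → satisfied.

Yes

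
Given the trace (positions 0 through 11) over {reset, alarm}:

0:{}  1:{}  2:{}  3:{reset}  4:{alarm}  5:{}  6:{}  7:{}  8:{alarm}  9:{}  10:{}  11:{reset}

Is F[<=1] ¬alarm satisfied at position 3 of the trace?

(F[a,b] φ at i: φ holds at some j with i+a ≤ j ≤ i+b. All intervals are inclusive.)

Check ¬alarm at each j in [3,4]:
  j=3: true
  j=4: false
Found at j=3 → formula holds.

Yes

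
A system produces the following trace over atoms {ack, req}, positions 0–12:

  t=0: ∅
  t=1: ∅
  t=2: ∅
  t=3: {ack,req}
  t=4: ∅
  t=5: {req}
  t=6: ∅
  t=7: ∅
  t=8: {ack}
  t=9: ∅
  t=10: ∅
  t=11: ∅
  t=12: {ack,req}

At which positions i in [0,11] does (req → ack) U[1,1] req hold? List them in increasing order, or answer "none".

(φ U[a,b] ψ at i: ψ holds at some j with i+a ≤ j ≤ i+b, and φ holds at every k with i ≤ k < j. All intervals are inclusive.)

2, 4, 11

Evaluate at each i in [0,11]:
  i=0: ✗ (no rhs in [1,1])
  i=1: ✗ (no rhs in [2,2])
  i=2: ✓ (rhs at j=3; lhs holds on [2,2])
  i=3: ✗ (no rhs in [4,4])
  i=4: ✓ (rhs at j=5; lhs holds on [4,4])
  i=5: ✗ (no rhs in [6,6])
  i=6: ✗ (no rhs in [7,7])
  i=7: ✗ (no rhs in [8,8])
  i=8: ✗ (no rhs in [9,9])
  i=9: ✗ (no rhs in [10,10])
  i=10: ✗ (no rhs in [11,11])
  i=11: ✓ (rhs at j=12; lhs holds on [11,11])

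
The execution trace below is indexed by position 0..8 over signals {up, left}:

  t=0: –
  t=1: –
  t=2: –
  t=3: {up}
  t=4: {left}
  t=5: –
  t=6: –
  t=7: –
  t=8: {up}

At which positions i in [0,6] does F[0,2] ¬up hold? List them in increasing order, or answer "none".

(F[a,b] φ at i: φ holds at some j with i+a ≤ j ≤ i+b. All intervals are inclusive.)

Evaluate at each i in [0,6]:
  i=0: ✓ (witness j=0)
  i=1: ✓ (witness j=1)
  i=2: ✓ (witness j=2)
  i=3: ✓ (witness j=4)
  i=4: ✓ (witness j=4)
  i=5: ✓ (witness j=5)
  i=6: ✓ (witness j=6)

0, 1, 2, 3, 4, 5, 6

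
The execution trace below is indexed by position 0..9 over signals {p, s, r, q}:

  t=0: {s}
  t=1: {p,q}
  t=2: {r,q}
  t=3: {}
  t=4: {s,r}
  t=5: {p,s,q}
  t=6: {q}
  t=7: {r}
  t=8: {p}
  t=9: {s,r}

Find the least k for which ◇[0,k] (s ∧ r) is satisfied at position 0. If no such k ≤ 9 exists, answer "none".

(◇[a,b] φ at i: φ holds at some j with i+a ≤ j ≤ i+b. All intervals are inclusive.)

Scan j = 0,1,… for (s ∧ r):
  j=0: fails
  j=1: fails
  j=2: fails
  j=3: fails
  j=4: holds
First hit at j=4, so smallest k = 4-0 = 4.

4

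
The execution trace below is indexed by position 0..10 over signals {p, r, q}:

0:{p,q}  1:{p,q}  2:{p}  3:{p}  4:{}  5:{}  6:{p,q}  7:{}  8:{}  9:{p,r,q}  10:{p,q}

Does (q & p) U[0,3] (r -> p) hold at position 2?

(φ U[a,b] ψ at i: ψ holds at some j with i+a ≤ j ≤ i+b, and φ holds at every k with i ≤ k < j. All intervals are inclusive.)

Need some j in [2,5] with (r -> p), and (q & p) at every k in [2,j-1].
  j=2: (r -> p) holds; no prefix to check → satisfied.

True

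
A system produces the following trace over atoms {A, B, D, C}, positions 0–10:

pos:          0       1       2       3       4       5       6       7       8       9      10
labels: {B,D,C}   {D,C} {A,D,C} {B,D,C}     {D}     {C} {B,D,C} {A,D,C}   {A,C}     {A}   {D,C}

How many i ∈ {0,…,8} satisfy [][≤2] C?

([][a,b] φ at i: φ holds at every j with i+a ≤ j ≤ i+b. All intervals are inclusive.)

Evaluate at each i in [0,8]:
  i=0: ✓ (all of [0,2])
  i=1: ✓ (all of [1,3])
  i=2: ✗ (fails at j=4)
  i=3: ✗ (fails at j=4)
  i=4: ✗ (fails at j=4)
  i=5: ✓ (all of [5,7])
  i=6: ✓ (all of [6,8])
  i=7: ✗ (fails at j=9)
  i=8: ✗ (fails at j=9)
Positions where it holds: {0, 1, 5, 6} → 4.

4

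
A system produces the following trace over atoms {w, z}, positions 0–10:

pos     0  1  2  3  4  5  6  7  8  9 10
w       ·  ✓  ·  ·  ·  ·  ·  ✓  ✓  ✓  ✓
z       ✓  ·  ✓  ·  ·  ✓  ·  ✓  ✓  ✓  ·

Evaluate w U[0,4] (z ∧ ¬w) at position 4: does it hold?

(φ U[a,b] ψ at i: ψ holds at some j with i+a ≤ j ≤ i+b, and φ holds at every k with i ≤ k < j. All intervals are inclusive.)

False

Need some j in [4,8] with (z ∧ ¬w), and w at every k in [4,j-1].
  j=4: (z ∧ ¬w) false.
  j=5: (z ∧ ¬w) holds, but w fails at k=4 → not this j.
  j=6: (z ∧ ¬w) false.
  j=7: (z ∧ ¬w) false.
  j=8: (z ∧ ¬w) false.
No j in the window works → until fails.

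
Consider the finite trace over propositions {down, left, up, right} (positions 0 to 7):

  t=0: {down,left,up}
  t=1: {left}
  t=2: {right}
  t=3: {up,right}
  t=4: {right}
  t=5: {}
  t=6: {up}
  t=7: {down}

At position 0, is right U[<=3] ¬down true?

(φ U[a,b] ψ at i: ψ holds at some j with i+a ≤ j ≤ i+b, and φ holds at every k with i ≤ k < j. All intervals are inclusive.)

Does not hold

Need some j in [0,3] with ¬down, and right at every k in [0,j-1].
  j=0: ¬down false.
  j=1: ¬down holds, but right fails at k=0 → not this j.
  j=2: ¬down holds, but right fails at k=0 → not this j.
  j=3: ¬down holds, but right fails at k=0 → not this j.
No j in the window works → until fails.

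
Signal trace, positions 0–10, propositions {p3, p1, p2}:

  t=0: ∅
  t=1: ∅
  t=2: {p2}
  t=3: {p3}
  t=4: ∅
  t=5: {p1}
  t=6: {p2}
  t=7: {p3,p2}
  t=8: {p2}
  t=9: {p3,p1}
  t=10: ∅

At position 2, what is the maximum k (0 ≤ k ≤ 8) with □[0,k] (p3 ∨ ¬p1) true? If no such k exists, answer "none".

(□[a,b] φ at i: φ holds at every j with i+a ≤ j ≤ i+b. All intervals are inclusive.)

2

(p3 ∨ ¬p1) must hold from j=2 onward; find where it first fails.
  j=2: holds
  j=3: holds
  j=4: holds
  j=5: fails
Holds on [2,4], so largest k = 2.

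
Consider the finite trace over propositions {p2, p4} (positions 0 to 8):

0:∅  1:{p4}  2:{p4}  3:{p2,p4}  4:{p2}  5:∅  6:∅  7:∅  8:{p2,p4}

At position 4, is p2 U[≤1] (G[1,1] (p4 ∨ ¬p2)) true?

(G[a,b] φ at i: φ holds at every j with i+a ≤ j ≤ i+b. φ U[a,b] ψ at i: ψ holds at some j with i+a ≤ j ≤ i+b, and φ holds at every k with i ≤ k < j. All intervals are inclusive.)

Need some j in [4,5] with G[1,1] (p4 ∨ ¬p2), and p2 at every k in [4,j-1].
  j=4: G[1,1] (p4 ∨ ¬p2) holds; no prefix to check → satisfied.

Yes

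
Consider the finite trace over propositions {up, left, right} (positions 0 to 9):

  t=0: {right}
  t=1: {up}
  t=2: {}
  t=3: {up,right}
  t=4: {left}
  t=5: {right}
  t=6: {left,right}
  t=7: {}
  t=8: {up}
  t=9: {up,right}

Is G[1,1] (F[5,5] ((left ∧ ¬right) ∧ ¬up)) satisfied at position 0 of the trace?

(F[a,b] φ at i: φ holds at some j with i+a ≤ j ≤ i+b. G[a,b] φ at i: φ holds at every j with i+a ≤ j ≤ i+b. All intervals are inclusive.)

Check F[5,5] ((left ∧ ¬right) ∧ ¬up) at every j in [1,1]:
  j=1: fails (none in [6,6])
Fails at j=1 → formula fails.

Does not hold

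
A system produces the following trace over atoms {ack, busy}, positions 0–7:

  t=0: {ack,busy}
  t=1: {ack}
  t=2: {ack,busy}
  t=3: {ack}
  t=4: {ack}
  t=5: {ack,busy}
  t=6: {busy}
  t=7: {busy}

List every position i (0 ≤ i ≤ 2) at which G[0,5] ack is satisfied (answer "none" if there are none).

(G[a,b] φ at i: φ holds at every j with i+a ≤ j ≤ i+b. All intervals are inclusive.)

0

Evaluate at each i in [0,2]:
  i=0: ✓ (all of [0,5])
  i=1: ✗ (fails at j=6)
  i=2: ✗ (fails at j=6)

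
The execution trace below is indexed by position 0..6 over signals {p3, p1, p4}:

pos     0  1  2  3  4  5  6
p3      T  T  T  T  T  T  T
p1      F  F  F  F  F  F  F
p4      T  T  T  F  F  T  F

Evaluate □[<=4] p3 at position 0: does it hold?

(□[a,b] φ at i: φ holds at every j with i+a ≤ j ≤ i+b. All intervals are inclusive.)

True

Check p3 at every j in [0,4]:
  j=0: true
  j=1: true
  j=2: true
  j=3: true
  j=4: true
All positions satisfy it → formula holds.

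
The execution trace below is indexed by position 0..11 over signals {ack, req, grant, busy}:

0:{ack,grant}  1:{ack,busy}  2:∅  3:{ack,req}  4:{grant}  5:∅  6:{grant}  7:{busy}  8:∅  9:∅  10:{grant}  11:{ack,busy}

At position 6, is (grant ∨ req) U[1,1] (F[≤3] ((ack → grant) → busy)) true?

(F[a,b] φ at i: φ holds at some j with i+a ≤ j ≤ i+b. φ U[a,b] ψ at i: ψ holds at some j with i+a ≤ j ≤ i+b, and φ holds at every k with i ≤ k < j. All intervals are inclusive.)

Need some j in [7,7] with F[≤3] ((ack → grant) → busy), and (grant ∨ req) at every k in [6,j-1].
  j=7: F[≤3] ((ack → grant) → busy) holds; (grant ∨ req) holds at every k in [6,6] → satisfied.

Yes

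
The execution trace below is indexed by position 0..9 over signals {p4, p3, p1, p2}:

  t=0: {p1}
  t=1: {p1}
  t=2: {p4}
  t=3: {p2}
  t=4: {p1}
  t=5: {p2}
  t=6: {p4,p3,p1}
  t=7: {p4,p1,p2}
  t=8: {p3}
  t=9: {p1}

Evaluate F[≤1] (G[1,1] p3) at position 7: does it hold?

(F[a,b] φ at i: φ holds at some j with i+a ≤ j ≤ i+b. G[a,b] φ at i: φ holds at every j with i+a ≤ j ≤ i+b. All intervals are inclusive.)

Holds

Check G[1,1] p3 at each j in [7,8]:
  j=7: holds on [8,8]
  j=8: fails at 9
Found at j=7 → formula holds.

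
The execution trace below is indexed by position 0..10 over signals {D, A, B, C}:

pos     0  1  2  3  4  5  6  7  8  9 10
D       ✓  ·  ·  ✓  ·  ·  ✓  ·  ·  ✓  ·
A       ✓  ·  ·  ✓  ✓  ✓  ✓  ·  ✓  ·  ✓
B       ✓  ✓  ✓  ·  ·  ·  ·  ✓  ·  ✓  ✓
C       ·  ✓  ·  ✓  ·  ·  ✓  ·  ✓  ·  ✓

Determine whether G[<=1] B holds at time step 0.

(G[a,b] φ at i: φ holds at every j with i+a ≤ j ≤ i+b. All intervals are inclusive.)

True

Check B at every j in [0,1]:
  j=0: true
  j=1: true
All positions satisfy it → formula holds.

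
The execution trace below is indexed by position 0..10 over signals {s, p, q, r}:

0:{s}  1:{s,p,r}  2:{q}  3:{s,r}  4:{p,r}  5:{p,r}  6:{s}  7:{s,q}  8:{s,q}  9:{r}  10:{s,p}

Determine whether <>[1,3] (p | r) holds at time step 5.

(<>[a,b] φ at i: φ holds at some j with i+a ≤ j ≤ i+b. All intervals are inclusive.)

False

Check (p | r) at each j in [6,8]:
  j=6: false
  j=7: false
  j=8: false
No position in the window satisfies it → formula fails.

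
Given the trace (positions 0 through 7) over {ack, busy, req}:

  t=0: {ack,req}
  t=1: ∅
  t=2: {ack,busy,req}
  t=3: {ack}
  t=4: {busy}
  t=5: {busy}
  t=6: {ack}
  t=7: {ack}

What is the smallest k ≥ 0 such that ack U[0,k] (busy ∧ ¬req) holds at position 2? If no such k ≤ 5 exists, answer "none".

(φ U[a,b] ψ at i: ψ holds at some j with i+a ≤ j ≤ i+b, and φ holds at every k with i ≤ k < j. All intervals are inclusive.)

Need earliest j ≥ 2 with (busy ∧ ¬req), and ack at every k in [2,j-1].
  j=2: rhs fails.
  j=3: rhs fails.
  j=4: rhs holds; lhs holds on [2,3]. k = 2.

2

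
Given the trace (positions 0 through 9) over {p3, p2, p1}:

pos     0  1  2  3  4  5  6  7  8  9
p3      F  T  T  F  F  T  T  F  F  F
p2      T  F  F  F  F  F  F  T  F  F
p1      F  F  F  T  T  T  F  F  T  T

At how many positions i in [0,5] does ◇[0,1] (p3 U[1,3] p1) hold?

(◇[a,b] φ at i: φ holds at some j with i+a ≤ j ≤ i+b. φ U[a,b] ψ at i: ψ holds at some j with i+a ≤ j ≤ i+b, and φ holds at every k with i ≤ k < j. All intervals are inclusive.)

Evaluate at each i in [0,5]:
  i=0: ✓ (witness j=1)
  i=1: ✓ (witness j=1)
  i=2: ✓ (witness j=2)
  i=3: ✗ (none in [3,4])
  i=4: ✗ (none in [4,5])
  i=5: ✗ (none in [5,6])
Positions where it holds: {0, 1, 2} → 3.

3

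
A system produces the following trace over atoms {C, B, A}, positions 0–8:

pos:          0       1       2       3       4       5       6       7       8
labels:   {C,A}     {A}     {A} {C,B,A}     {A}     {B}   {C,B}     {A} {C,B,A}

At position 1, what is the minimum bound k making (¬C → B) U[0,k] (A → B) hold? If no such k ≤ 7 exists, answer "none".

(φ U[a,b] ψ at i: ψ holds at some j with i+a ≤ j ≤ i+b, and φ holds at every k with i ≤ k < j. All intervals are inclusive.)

none

Need earliest j ≥ 1 with (A → B), and (¬C → B) at every k in [1,j-1].
  j=1: rhs fails.
  j=2: rhs fails.
  j=3: rhs holds but lhs fails at k=1.
  j=4: rhs fails.
  j=5: rhs holds but lhs fails at k=1.
  j=6: rhs holds but lhs fails at k=1.
  j=7: rhs fails.
  j=8: rhs holds but lhs fails at k=1.
No witness within the range → none.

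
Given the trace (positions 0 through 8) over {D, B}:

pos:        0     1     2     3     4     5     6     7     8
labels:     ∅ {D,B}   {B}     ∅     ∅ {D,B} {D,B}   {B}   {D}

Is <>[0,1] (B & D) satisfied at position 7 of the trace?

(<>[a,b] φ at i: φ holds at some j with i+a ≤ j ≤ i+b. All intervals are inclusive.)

Check (B & D) at each j in [7,8]:
  j=7: false
  j=8: false
No position in the window satisfies it → formula fails.

Does not hold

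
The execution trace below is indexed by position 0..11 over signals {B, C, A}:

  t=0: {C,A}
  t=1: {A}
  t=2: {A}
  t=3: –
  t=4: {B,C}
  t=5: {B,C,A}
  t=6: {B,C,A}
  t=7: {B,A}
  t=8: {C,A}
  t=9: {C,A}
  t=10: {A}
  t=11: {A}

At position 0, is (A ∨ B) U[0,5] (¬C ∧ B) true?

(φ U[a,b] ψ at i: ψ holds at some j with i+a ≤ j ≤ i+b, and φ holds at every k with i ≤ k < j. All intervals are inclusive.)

No

Need some j in [0,5] with (¬C ∧ B), and (A ∨ B) at every k in [0,j-1].
  j=0: (¬C ∧ B) false.
  j=1: (¬C ∧ B) false.
  j=2: (¬C ∧ B) false.
  j=3: (¬C ∧ B) false.
  j=4: (¬C ∧ B) false.
  j=5: (¬C ∧ B) false.
No j in the window works → until fails.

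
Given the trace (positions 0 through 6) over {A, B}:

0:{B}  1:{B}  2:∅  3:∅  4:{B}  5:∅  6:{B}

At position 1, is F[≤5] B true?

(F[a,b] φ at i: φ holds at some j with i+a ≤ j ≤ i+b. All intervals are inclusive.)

Check B at each j in [1,6]:
  j=1: true
  j=2: false
  j=3: false
  j=4: true
  j=5: false
  j=6: true
Found at j=1 → formula holds.

Holds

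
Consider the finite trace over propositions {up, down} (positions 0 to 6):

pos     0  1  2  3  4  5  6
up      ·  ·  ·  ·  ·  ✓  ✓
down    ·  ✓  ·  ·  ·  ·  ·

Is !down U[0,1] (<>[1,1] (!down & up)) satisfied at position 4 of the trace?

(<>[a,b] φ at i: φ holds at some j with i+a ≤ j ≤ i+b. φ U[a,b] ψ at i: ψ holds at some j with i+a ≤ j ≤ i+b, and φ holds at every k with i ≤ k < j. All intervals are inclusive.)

Holds

Need some j in [4,5] with <>[1,1] (!down & up), and !down at every k in [4,j-1].
  j=4: <>[1,1] (!down & up) holds; no prefix to check → satisfied.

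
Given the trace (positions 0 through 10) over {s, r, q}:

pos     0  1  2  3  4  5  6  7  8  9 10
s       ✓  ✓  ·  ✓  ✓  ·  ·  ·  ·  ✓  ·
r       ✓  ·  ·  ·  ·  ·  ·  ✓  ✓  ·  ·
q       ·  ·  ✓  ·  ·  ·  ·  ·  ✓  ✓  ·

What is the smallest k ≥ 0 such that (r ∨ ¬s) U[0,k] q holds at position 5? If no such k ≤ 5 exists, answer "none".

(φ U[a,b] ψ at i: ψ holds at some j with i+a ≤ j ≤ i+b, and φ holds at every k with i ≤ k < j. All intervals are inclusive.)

3

Need earliest j ≥ 5 with q, and (r ∨ ¬s) at every k in [5,j-1].
  j=5: rhs fails.
  j=6: rhs fails.
  j=7: rhs fails.
  j=8: rhs holds; lhs holds on [5,7]. k = 3.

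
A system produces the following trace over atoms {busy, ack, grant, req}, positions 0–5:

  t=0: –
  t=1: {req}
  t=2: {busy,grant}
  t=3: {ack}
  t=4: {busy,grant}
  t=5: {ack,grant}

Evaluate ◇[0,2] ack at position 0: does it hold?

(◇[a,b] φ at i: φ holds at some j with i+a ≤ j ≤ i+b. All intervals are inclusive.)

Check ack at each j in [0,2]:
  j=0: false
  j=1: false
  j=2: false
No position in the window satisfies it → formula fails.

Does not hold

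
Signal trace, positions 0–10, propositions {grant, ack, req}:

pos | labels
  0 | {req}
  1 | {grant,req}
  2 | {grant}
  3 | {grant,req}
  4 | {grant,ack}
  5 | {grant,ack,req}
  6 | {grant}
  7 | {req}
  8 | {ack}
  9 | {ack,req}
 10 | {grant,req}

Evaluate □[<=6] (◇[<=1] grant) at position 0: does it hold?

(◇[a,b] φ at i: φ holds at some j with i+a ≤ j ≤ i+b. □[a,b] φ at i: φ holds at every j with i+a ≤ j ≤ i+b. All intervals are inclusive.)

True

Check ◇[<=1] grant at every j in [0,6]:
  j=0: holds (witness at 1)
  j=1: holds (witness at 1)
  j=2: holds (witness at 2)
  j=3: holds (witness at 3)
  j=4: holds (witness at 4)
  j=5: holds (witness at 5)
  j=6: holds (witness at 6)
All positions satisfy it → formula holds.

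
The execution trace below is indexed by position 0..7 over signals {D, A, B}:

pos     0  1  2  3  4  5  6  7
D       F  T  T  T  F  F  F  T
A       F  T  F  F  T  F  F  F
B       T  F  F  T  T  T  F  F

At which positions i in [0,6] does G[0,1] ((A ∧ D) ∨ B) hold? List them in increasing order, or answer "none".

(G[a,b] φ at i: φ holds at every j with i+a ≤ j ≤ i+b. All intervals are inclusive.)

0, 3, 4

Evaluate at each i in [0,6]:
  i=0: ✓ (all of [0,1])
  i=1: ✗ (fails at j=2)
  i=2: ✗ (fails at j=2)
  i=3: ✓ (all of [3,4])
  i=4: ✓ (all of [4,5])
  i=5: ✗ (fails at j=6)
  i=6: ✗ (fails at j=6)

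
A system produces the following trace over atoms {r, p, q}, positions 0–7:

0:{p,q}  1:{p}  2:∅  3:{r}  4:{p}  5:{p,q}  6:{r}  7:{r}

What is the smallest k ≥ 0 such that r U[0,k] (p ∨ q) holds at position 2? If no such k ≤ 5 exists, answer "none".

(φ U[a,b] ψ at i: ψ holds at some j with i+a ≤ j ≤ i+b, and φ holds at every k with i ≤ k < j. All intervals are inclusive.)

none

Need earliest j ≥ 2 with (p ∨ q), and r at every k in [2,j-1].
  j=2: rhs fails.
  j=3: rhs fails.
  j=4: rhs holds but lhs fails at k=2.
  j=5: rhs holds but lhs fails at k=2.
  j=6: rhs fails.
  j=7: rhs fails.
No witness within the range → none.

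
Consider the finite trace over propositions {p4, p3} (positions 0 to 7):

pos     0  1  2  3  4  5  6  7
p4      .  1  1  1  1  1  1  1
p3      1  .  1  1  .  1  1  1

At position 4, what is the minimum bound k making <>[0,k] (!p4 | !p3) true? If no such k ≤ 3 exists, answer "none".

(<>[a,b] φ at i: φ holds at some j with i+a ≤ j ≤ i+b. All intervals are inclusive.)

Scan j = 4,5,… for (!p4 | !p3):
  j=4: holds
First hit at j=4, so smallest k = 4-4 = 0.

0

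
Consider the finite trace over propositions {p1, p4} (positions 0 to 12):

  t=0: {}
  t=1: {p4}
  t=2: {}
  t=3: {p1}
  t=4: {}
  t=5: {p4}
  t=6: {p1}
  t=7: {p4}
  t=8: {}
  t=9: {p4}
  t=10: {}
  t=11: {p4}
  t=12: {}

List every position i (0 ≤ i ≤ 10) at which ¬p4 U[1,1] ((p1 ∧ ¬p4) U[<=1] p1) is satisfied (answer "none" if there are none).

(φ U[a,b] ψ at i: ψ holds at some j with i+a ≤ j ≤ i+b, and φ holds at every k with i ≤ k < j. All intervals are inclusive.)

Evaluate at each i in [0,10]:
  i=0: ✗ (no rhs in [1,1])
  i=1: ✗ (no rhs in [2,2])
  i=2: ✓ (rhs at j=3; lhs holds on [2,2])
  i=3: ✗ (no rhs in [4,4])
  i=4: ✗ (no rhs in [5,5])
  i=5: ✗ (lhs fails at k=5 before rhs at j=6)
  i=6: ✗ (no rhs in [7,7])
  i=7: ✗ (no rhs in [8,8])
  i=8: ✗ (no rhs in [9,9])
  i=9: ✗ (no rhs in [10,10])
  i=10: ✗ (no rhs in [11,11])

2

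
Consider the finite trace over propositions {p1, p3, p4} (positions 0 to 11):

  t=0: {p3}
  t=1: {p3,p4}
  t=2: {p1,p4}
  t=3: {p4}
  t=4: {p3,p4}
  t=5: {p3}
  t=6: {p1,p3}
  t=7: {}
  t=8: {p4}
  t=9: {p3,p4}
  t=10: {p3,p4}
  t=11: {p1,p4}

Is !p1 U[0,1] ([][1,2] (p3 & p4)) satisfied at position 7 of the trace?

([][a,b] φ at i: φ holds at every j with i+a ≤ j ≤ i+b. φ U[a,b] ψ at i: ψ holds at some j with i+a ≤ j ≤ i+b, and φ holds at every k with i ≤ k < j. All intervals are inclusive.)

Yes

Need some j in [7,8] with [][1,2] (p3 & p4), and !p1 at every k in [7,j-1].
  j=7: [][1,2] (p3 & p4) — fails at 8.
  j=8: [][1,2] (p3 & p4) holds; !p1 holds at every k in [7,7] → satisfied.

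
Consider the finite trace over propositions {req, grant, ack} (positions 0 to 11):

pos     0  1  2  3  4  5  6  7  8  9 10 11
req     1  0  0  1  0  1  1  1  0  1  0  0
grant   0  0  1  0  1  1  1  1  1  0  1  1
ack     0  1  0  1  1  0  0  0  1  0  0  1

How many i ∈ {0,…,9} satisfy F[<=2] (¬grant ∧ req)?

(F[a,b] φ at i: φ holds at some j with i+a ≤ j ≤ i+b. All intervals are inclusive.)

Evaluate at each i in [0,9]:
  i=0: ✓ (witness j=0)
  i=1: ✓ (witness j=3)
  i=2: ✓ (witness j=3)
  i=3: ✓ (witness j=3)
  i=4: ✗ (none in [4,6])
  i=5: ✗ (none in [5,7])
  i=6: ✗ (none in [6,8])
  i=7: ✓ (witness j=9)
  i=8: ✓ (witness j=9)
  i=9: ✓ (witness j=9)
Positions where it holds: {0, 1, 2, 3, 7, 8, 9} → 7.

7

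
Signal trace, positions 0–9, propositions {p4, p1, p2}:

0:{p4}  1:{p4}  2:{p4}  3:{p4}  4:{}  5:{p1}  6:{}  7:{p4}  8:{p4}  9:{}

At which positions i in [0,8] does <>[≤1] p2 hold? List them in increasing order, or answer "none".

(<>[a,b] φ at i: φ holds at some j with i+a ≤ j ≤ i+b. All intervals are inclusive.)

none

Evaluate at each i in [0,8]:
  i=0: ✗ (none in [0,1])
  i=1: ✗ (none in [1,2])
  i=2: ✗ (none in [2,3])
  i=3: ✗ (none in [3,4])
  i=4: ✗ (none in [4,5])
  i=5: ✗ (none in [5,6])
  i=6: ✗ (none in [6,7])
  i=7: ✗ (none in [7,8])
  i=8: ✗ (none in [8,9])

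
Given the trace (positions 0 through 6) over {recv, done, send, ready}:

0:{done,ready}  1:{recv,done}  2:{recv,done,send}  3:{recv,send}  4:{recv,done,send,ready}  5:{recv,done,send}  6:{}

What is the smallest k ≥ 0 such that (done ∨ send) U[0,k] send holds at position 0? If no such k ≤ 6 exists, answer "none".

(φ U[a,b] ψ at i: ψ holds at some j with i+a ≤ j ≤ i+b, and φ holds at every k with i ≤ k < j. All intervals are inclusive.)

Need earliest j ≥ 0 with send, and (done ∨ send) at every k in [0,j-1].
  j=0: rhs fails.
  j=1: rhs fails.
  j=2: rhs holds; lhs holds on [0,1]. k = 2.

2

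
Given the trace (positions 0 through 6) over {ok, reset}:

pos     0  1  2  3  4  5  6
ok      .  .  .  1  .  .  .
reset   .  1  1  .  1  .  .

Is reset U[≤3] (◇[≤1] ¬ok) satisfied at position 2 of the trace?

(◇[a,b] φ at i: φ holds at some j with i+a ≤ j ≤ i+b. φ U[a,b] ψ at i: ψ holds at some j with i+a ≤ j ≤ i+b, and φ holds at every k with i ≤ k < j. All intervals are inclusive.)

True

Need some j in [2,5] with ◇[≤1] ¬ok, and reset at every k in [2,j-1].
  j=2: ◇[≤1] ¬ok holds; no prefix to check → satisfied.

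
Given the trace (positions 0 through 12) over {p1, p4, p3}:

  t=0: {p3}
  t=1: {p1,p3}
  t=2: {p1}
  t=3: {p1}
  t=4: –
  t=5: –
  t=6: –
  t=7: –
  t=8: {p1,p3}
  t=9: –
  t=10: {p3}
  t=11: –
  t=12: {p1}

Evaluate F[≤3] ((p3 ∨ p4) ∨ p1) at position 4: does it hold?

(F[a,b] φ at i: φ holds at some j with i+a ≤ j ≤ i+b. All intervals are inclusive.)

Does not hold

Check ((p3 ∨ p4) ∨ p1) at each j in [4,7]:
  j=4: false
  j=5: false
  j=6: false
  j=7: false
No position in the window satisfies it → formula fails.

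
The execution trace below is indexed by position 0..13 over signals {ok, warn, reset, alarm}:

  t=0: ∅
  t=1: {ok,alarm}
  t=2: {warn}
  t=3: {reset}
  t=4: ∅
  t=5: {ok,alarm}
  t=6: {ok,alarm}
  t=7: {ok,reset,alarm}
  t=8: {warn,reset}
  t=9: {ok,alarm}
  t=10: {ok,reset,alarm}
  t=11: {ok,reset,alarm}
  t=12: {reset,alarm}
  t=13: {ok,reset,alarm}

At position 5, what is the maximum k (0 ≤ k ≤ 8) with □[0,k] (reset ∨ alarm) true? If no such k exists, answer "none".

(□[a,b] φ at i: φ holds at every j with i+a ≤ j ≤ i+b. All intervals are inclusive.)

8

(reset ∨ alarm) must hold from j=5 onward; find where it first fails.
  j=5: holds
  j=6: holds
  j=7: holds
  j=8: holds
  j=9: holds
  j=10: holds
  j=11: holds
  j=12: holds
  j=13: holds
Holds through j=13; largest k = 8.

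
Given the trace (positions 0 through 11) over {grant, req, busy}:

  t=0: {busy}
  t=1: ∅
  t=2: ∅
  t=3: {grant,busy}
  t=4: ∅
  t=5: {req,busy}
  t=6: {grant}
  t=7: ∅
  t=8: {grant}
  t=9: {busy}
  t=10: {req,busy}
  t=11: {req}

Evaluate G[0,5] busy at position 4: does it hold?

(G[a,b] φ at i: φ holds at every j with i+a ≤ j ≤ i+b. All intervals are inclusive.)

Does not hold

Check busy at every j in [4,9]:
  j=4: false
  j=5: true
  j=6: false
  j=7: false
  j=8: false
  j=9: true
Fails at j=4 → formula fails.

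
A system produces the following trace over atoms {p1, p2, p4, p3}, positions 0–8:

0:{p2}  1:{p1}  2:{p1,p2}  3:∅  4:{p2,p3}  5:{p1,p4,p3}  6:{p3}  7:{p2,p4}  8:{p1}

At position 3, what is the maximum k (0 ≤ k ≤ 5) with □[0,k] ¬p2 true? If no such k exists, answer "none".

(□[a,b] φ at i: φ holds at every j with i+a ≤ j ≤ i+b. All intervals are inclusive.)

¬p2 must hold from j=3 onward; find where it first fails.
  j=3: holds
  j=4: fails
Holds on [3,3], so largest k = 0.

0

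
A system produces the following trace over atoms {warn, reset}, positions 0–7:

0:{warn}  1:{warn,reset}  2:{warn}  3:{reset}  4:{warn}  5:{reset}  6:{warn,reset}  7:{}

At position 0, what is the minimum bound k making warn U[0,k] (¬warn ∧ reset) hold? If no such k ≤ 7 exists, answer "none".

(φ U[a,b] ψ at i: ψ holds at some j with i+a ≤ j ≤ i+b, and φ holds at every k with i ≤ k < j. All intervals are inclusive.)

Need earliest j ≥ 0 with (¬warn ∧ reset), and warn at every k in [0,j-1].
  j=0: rhs fails.
  j=1: rhs fails.
  j=2: rhs fails.
  j=3: rhs holds; lhs holds on [0,2]. k = 3.

3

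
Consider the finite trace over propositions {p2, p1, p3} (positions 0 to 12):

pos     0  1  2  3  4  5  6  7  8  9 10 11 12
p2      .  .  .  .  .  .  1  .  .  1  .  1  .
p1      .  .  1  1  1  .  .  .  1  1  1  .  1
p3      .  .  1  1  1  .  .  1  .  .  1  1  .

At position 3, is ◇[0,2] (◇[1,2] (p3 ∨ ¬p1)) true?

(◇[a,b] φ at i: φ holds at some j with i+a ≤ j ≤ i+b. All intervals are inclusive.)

Check ◇[1,2] (p3 ∨ ¬p1) at each j in [3,5]:
  j=3: holds (witness at 4)
  j=4: holds (witness at 5)
  j=5: holds (witness at 6)
Found at j=3 → formula holds.

Holds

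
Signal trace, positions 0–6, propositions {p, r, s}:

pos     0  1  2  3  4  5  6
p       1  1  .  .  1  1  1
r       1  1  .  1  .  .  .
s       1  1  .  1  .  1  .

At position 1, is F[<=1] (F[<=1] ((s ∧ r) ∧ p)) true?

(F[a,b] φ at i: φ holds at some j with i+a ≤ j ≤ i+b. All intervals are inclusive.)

True

Check F[<=1] ((s ∧ r) ∧ p) at each j in [1,2]:
  j=1: holds (witness at 1)
  j=2: fails (none in [2,3])
Found at j=1 → formula holds.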